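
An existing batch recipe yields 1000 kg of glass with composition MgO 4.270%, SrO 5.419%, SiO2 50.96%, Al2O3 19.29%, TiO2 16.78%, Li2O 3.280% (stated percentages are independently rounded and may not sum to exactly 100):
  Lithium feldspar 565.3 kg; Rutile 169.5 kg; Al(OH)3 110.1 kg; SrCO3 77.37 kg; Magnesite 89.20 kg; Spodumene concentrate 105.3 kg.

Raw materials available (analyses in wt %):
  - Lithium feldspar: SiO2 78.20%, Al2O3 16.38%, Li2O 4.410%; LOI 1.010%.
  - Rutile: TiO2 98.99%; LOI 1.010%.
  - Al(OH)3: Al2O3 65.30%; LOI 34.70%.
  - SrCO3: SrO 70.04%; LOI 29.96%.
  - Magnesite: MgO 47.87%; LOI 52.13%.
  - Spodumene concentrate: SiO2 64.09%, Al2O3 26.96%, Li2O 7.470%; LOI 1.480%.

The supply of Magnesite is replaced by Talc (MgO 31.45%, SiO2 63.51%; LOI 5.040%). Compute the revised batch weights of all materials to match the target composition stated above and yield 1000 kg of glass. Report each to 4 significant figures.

Revised batch per 1000 kg glass:
  Lithium feldspar: 351.7 kg
  Rutile: 169.5 kg
  Al(OH)3: 111.6 kg
  SrCO3: 77.37 kg
  Talc: 135.8 kg
  Spodumene concentrate: 231.5 kg
Total batch = 1077 kg; LOI loss = 77.44 kg

Mid-chain values are printed (rounded to four significant digits) between the steps — all arithmetic keeps exact precision through the solve. Each reported figure is rounded a single time. Derived quantities (yield, glass mass, six oxide percentages, the totals, ignition loss) are recomputed at full precision from the weighed amounts for 1000 kg of glass, as set out in the problem or the answer.
Target oxide masses per 1000 kg glass:
  MgO: 4.270% × 1000 = 42.70 kg
  SrO: 5.419% × 1000 = 54.19 kg
  SiO2: 50.96% × 1000 = 509.6 kg
  Al2O3: 19.29% × 1000 = 192.9 kg
  TiO2: 16.78% × 1000 = 167.8 kg
  Li2O: 3.280% × 1000 = 32.80 kg
Balance tally, oxide-wise, given the weights on record, under the basis named above (sums match the target masses up to rounding of the answer):
  MgO: 135.8·0.3145 = 42.71 kg (target 42.70 kg)
  SrO: 77.37·0.7004 = 54.19 kg (target 54.19 kg)
  SiO2: 351.7·0.7820 + 135.8·0.6351 + 231.5·0.6409 = 509.6 kg (target 509.6 kg)
  Al2O3: 351.7·0.1638 + 111.6·0.6530 + 231.5·0.2696 = 192.9 kg (target 192.9 kg)
  TiO2: 169.5·0.9899 = 167.8 kg (target 167.8 kg)
  Li2O: 351.7·0.04410 + 231.5·0.07470 = 32.80 kg (target 32.80 kg)
Glass mass check: total charge less LOI = 1000 kg (the Σ of target masses is 1000 kg; versus the stated basis of 1000 kg — any gap is answer rounding).
Batch grand total — Σ batch = 1077 kg; the LOI term Σ batch·LOI equals 77.44 kg; as yield: glass ÷ batch → 92.81%.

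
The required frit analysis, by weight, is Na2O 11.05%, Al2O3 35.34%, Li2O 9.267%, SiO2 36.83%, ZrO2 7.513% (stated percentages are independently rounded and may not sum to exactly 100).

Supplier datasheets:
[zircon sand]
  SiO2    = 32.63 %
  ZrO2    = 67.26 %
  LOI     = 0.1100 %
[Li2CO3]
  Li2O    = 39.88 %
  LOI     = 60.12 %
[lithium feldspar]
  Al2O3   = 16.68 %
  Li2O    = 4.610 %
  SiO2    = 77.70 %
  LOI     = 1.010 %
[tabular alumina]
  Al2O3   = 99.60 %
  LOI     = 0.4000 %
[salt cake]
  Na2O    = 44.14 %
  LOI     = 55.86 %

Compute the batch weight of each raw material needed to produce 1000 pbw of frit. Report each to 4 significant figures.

Batch per 1000 pbw frit:
  zircon sand: 111.7 pbw
  Li2CO3: 183.0 pbw
  lithium feldspar: 427.1 pbw
  tabular alumina: 283.3 pbw
  salt cake: 250.3 pbw
Total batch = 1255 pbw; LOI loss = 255.4 pbw; yield = 79.66%

Mid-chain values appear with 4-significant-figure rounding within the worked lines — the working math maintains exact precision at every stage — each reported result is rounded just once; all derived quantities are rebuilt from the batch weights per 1000 pbw of glass in full float precision (five oxide percentages, LOI, totals, yield, net glass mass), as given in either problem or answer.
Target oxide masses per 1000 pbw frit:
  Na2O: 11.05% × 1000 = 110.5 pbw
  Al2O3: 35.34% × 1000 = 353.4 pbw
  Li2O: 9.267% × 1000 = 92.67 pbw
  SiO2: 36.83% × 1000 = 368.3 pbw
  ZrO2: 7.513% × 1000 = 75.13 pbw
Per-oxide balance check per the reported batch figures, versus the basis set out (sums match the target masses up to rounding of the answer):
  Na2O: 250.3·0.4414 = 110.5 pbw (target 110.5 pbw)
  Al2O3: 427.1·0.1668 + 283.3·0.9960 = 353.4 pbw (target 353.4 pbw)
  Li2O: 183.0·0.3988 + 427.1·0.04610 = 92.67 pbw (target 92.67 pbw)
  SiO2: 111.7·0.3263 + 427.1·0.7770 = 368.3 pbw (target 368.3 pbw)
  ZrO2: 111.7·0.6726 = 75.13 pbw (target 75.13 pbw)
Glass-mass sanity pass: whole batch net of LOI = 1000 pbw (targets for the oxides total 1000 pbw; the stated basis being 1000 pbw — rounding explains the deltas).
Batch total: Σ batch = 1255 pbw; Σ batch·LOI gives LOI loss = 255.4 pbw; yield, glass over the total, = 79.66%.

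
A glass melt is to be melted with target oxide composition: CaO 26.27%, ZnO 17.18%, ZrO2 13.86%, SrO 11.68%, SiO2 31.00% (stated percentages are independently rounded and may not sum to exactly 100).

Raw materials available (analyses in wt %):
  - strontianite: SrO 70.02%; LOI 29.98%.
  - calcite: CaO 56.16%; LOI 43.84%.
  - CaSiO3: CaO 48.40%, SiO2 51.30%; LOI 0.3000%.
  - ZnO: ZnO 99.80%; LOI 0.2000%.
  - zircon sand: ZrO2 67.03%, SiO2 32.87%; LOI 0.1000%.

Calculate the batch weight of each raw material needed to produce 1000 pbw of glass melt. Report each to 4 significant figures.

Rounding to 4 significant figures applies to every working value as printed — all internal work runs at full float precision end to end. Exactly one rounding goes into each reported figure; all derived quantities, including five oxide percentages, the totals, net glass mass, LOI, the yield, are carried from the batch weights per 1000 pbw of glass at exact precision, as given in problem or answer.
Target oxide masses per 1000 pbw glass melt:
  CaO: 26.27% × 1000 = 262.7 pbw
  ZnO: 17.18% × 1000 = 171.8 pbw
  ZrO2: 13.86% × 1000 = 138.6 pbw
  SrO: 11.68% × 1000 = 116.8 pbw
  SiO2: 31.00% × 1000 = 310.0 pbw
Per-oxide balance check applying the batch weights above, for the quoted basis mass (target by target, the sums agree inside rounding margins):
  CaO: 61.16·0.5616 + 471.8·0.4840 = 262.7 pbw (target 262.7 pbw)
  ZnO: 172.1·0.9980 = 171.8 pbw (target 171.8 pbw)
  ZrO2: 206.8·0.6703 = 138.6 pbw (target 138.6 pbw)
  SrO: 166.8·0.7002 = 116.8 pbw (target 116.8 pbw)
  SiO2: 471.8·0.5130 + 206.8·0.3287 = 310.0 pbw (target 310.0 pbw)
Consistency of the glass mass: Σ batch − LOI loss = 999.9 pbw (targets for the oxides total 999.9 pbw; the stated basis being 1000 pbw — rounding explains the deltas).
Batch total: Σ batch = 1079 pbw; loss to ignition Σ batch·LOI = 78.79 pbw; yield: glass divided by total = 92.70%.

Batch per 1000 pbw glass melt:
  strontianite: 166.8 pbw
  calcite: 61.16 pbw
  CaSiO3: 471.8 pbw
  ZnO: 172.1 pbw
  zircon sand: 206.8 pbw
Total batch = 1079 pbw; LOI loss = 78.79 pbw; yield = 92.70%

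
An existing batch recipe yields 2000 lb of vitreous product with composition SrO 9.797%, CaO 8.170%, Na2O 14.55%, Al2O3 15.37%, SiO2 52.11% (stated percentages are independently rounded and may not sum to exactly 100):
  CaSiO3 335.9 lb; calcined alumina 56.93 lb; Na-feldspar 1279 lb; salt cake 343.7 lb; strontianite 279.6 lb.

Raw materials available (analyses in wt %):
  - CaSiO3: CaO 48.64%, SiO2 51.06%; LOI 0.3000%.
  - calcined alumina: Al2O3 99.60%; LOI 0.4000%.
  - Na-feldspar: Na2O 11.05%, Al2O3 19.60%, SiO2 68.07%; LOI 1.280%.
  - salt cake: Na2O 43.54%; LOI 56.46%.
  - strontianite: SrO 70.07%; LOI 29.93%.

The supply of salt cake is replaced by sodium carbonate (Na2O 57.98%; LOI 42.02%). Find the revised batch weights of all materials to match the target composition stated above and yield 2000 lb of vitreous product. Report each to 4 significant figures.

All internal work holds full float precision end to end — rounding to 4 significant digits applies to each working value as shown — a single rounding completes every reported number — all derived quantities are recomputed starting from the weights per 2000 lb of glass in full precision (five oxide percentages, net glass mass, totals, yield, ignition loss), as quoted within either problem or answer.
The oxide mass targets at 2000 lb vitreous product:
  SrO: 9.797% × 2000 = 195.9 lb
  CaO: 8.170% × 2000 = 163.4 lb
  Na2O: 14.55% × 2000 = 291.0 lb
  Al2O3: 15.37% × 2000 = 307.4 lb
  SiO2: 52.11% × 2000 = 1042 lb
Verifying the oxide balance working from each reported weight, relative to the basis at hand (delivered sums recover each target modulo rounding of the values):
  SrO: 279.6·0.7007 = 195.9 lb (target 195.9 lb)
  CaO: 335.9·0.4864 = 163.4 lb (target 163.4 lb)
  Na2O: 1279·0.1105 + 258.1·0.5798 = 291.0 lb (target 291.0 lb)
  Al2O3: 56.93·0.9960 + 1279·0.1960 = 307.4 lb (target 307.4 lb)
  SiO2: 335.9·0.5106 + 1279·0.6807 = 1042 lb (target 1042 lb)
The glass-mass cross-check: the batch minus its LOI: 2000 lb (oxide target masses add up to 2000 lb; basis as stated: 2000 lb — gaps are rounding artifacts).
Batch total: Σ batch = 2210 lb; LOI loss = Σ batch·LOI = 209.7 lb; glass ÷ batch gives a yield of 90.51%.

Revised batch per 2000 lb vitreous product:
  CaSiO3: 335.9 lb
  calcined alumina: 56.93 lb
  Na-feldspar: 1279 lb
  sodium carbonate: 258.1 lb
  strontianite: 279.6 lb
Total batch = 2210 lb; LOI loss = 209.7 lb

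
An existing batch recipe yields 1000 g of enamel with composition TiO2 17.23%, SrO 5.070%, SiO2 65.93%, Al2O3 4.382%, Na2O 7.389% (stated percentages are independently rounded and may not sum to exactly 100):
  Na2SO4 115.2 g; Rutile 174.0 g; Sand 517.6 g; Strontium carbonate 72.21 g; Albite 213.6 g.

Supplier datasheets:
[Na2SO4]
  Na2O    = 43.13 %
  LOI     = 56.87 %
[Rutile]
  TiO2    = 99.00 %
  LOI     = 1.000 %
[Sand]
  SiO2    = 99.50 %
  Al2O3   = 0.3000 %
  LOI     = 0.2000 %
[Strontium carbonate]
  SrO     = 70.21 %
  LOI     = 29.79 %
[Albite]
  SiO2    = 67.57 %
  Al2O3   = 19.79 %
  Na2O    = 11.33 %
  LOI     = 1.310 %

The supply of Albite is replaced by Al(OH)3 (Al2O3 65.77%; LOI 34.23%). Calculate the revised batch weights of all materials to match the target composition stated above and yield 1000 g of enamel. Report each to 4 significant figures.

Revised batch per 1000 g enamel:
  Na2SO4: 171.3 g
  Rutile: 174.0 g
  Sand: 662.6 g
  Strontium carbonate: 72.21 g
  Al(OH)3: 63.60 g
Total batch = 1144 g; LOI loss = 143.8 g

Intermediates are rounded to four significant figures when displayed. Each numeric step holds exact precision all the way through. Each reported value takes a single rounding. All derived quantities, including glass mass, five oxide percentages, the totals, yield, LOI, are rebuilt from the weighed amounts at 1000 g of glass in exact precision precisely as stated by problem or answer.
The oxide mass targets at 1000 g enamel:
  TiO2: 17.23% × 1000 = 172.3 g
  SrO: 5.070% × 1000 = 50.70 g
  SiO2: 65.93% × 1000 = 659.3 g
  Al2O3: 4.382% × 1000 = 43.82 g
  Na2O: 7.389% × 1000 = 73.89 g
Sums-versus-targets review per the reported batch figures, per the basis as stated (every target is met by its sum modulo rounding of the values):
  TiO2: 174.0·0.9900 = 172.3 g (target 172.3 g)
  SrO: 72.21·0.7021 = 50.70 g (target 50.70 g)
  SiO2: 662.6·0.9950 = 659.3 g (target 659.3 g)
  Al2O3: 662.6·0.003000 + 63.60·0.6577 = 43.82 g (target 43.82 g)
  Na2O: 171.3·0.4313 = 73.88 g (target 73.89 g)
The glass-mass cross-check: net batch after ignition = 999.9 g (summing oxide targets gives 1000 g; with the basis standing at 1000 g — deltas are rounding alone).
Batch grand total — Σ batch = 1144 g; LOI loss = Σ batch·LOI = 143.8 g; yield: glass divided by total = 87.43%.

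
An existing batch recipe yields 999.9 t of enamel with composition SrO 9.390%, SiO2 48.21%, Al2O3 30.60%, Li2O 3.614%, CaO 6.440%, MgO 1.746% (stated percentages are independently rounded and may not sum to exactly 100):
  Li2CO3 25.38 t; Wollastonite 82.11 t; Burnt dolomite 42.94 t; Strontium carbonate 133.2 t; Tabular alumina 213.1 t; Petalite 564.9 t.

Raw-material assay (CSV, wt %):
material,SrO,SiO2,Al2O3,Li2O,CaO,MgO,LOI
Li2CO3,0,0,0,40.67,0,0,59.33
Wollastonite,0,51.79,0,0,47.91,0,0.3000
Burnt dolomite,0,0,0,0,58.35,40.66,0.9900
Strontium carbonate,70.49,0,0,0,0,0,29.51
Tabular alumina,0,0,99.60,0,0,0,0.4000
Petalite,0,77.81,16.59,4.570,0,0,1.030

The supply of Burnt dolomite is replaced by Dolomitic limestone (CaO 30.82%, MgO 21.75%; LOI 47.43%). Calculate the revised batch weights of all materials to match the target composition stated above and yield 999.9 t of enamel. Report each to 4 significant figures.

Revised batch per 999.9 t enamel:
  Li2CO3: 25.43 t
  Wollastonite: 82.77 t
  Dolomitic limestone: 80.27 t
  Strontium carbonate: 133.2 t
  Tabular alumina: 213.2 t
  Petalite: 564.4 t
Total batch = 1099 t; LOI loss = 99.38 t

Working values are shown (rounded to 4 significant figures) when written out — the whole derivation carries full float precision in all steps. Each reported value is rounded only once — derived quantities are carried in full precision (the yield, totals, six oxide percentages, LOI, glass mass) using the weight values on 999.9 t of glass exactly as printed in the problem or the answer.
Target oxide masses per 999.9 t enamel:
  SrO: 9.390% × 999.9 = 93.89 t
  SiO2: 48.21% × 999.9 = 482.1 t
  Al2O3: 30.60% × 999.9 = 306.0 t
  Li2O: 3.614% × 999.9 = 36.14 t
  CaO: 6.440% × 999.9 = 64.39 t
  MgO: 1.746% × 999.9 = 17.46 t
Verifying the oxide balance from the weights as reported, under the basis named above (oxide sums agree with the targets inside rounding margins):
  SrO: 133.2·0.7049 = 93.89 t (target 93.89 t)
  SiO2: 82.77·0.5179 + 564.4·0.7781 = 482.0 t (target 482.1 t)
  Al2O3: 213.2·0.9960 + 564.4·0.1659 = 306.0 t (target 306.0 t)
  Li2O: 25.43·0.4067 + 564.4·0.04570 = 36.14 t (target 36.14 t)
  CaO: 82.77·0.4791 + 80.27·0.3082 = 64.39 t (target 64.39 t)
  MgO: 80.27·0.2175 = 17.46 t (target 17.46 t)
Glass-mass bookkeeping: batch total minus LOI = 999.9 t (summing oxide targets gives 999.9 t; with the basis standing at 999.9 t — differing by rounding only).
Summing the batch: Σ batch = 1099 t; LOI loss = Σ batch·LOI = 99.38 t; yield: glass divided by total = 90.96%.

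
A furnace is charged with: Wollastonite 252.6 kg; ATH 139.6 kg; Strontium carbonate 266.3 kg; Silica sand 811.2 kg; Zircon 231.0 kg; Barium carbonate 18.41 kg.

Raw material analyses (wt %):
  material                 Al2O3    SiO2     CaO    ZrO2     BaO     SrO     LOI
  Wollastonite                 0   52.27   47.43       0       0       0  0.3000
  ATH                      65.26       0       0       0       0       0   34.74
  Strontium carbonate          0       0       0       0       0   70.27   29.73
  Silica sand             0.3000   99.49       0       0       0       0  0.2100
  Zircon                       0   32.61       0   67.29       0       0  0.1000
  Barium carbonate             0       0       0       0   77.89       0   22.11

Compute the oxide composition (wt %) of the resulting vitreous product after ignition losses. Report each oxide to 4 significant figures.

Glass mass = 1585 kg (batch 1719 − LOI 134.4).
Composition: Al2O3 5.903%, SiO2 64.01%, CaO 7.560%, ZrO2 9.809%, BaO 0.9049%, SrO 11.81%

Every computation keeps full float precision at each step. Working values are printed, rounded to 4 significant digits, between the steps — each reported value undergoes a single rounding; derived quantities are recomputed at full precision (ignition loss, the yield, the totals, glass mass, six oxide percentages) using the weight values for 1585 kg of glass, as given in the problem or answer text.
Oxide-by-oxide delivered mass:
  Al2O3: 139.6·0.6526 + 811.2·0.003000 = 93.54 kg
  SiO2: 252.6·0.5227 + 811.2·0.9949 + 231.0·0.3261 = 1014 kg
  CaO: 252.6·0.4743 = 119.8 kg
  ZrO2: 231.0·0.6729 = 155.4 kg
  BaO: 18.41·0.7789 = 14.34 kg
  SrO: 266.3·0.7027 = 187.1 kg
LOI: 252.6·0.003000 + 139.6·0.3474 + 266.3·0.2973 + 811.2·0.002100 + 231.0·0.001000 + 18.41·0.2211 = 134.4 kg
The glass mass, total less LOI, = 1719 − 134.4 = 1585 kg (= the summed oxide contributions)
percent share: oxide ÷ glass, ×100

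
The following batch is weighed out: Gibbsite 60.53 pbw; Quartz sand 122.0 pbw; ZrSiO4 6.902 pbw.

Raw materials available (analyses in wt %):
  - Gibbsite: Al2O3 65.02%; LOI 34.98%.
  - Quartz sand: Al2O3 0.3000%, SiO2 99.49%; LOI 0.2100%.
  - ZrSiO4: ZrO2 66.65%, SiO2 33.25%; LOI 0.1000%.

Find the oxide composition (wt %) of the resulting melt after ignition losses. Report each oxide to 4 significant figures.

Glass mass = 168.0 pbw (batch 189.4 − LOI 21.44).
Composition: Al2O3 23.65%, ZrO2 2.738%, SiO2 73.62%

All arithmetic carries full precision from start to finish; values along the way are displayed, rounded to four significant figures, when written out; a single rounding completes every reported figure. The derived quantities are computed in exact precision (three oxide percentages, glass mass, LOI, the yield, the totals) from the batch weights for 168.0 pbw of glass, exactly as printed in question or answer.
What the batch supplies per oxide:
  Al2O3: 60.53·0.6502 + 122.0·0.003000 = 39.72 pbw
  ZrO2: 6.902·0.6665 = 4.600 pbw
  SiO2: 122.0·0.9949 + 6.902·0.3325 = 123.7 pbw
LOI: 60.53·0.3498 + 122.0·0.002100 + 6.902·0.001000 = 21.44 pbw
Net of LOI, the glass mass = 189.4 − 21.44 = 168.0 pbw (the oxide masses sum to this)
wt % = oxide mass / glass mass × 100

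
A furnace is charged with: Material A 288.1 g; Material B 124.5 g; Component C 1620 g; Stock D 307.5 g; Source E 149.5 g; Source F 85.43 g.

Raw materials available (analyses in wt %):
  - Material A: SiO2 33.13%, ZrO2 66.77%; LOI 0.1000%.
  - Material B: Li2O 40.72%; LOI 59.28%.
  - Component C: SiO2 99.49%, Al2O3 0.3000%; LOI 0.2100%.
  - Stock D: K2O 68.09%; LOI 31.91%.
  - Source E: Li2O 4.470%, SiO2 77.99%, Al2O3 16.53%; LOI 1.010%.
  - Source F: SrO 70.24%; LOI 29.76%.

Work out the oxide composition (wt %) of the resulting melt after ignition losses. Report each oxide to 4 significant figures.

Glass mass = 2372 g (batch 2575 − LOI 202.6).
Composition: Li2O 2.419%, SiO2 76.87%, ZrO2 8.108%, Al2O3 1.246%, K2O 8.825%, SrO 2.529%

Every computation maintains exact precision in all steps. Intermediates appear (rounded to 4 significant figures) in the working — exactly one rounding goes into every reported value; all derived quantities, which include the yield, the six compositions, net glass mass, totals, LOI, are rebuilt in full precision, as they appear in question or answer, from the batch weights per 2372 g of glass.
Delivered oxide masses:
  Li2O: 124.5·0.4072 + 149.5·0.04470 = 57.38 g
  SiO2: 288.1·0.3313 + 1620·0.9949 + 149.5·0.7799 = 1824 g
  ZrO2: 288.1·0.6677 = 192.4 g
  Al2O3: 1620·0.003000 + 149.5·0.1653 = 29.57 g
  K2O: 307.5·0.6809 = 209.4 g
  SrO: 85.43·0.7024 = 60.01 g
LOI: 288.1·0.001000 + 124.5·0.5928 + 1620·0.002100 + 307.5·0.3191 + 149.5·0.01010 + 85.43·0.2976 = 202.6 g
batch − LOI leaves glass = 2575 − 202.6 = 2372 g (= Σ oxide masses)
percent share: oxide ÷ glass, ×100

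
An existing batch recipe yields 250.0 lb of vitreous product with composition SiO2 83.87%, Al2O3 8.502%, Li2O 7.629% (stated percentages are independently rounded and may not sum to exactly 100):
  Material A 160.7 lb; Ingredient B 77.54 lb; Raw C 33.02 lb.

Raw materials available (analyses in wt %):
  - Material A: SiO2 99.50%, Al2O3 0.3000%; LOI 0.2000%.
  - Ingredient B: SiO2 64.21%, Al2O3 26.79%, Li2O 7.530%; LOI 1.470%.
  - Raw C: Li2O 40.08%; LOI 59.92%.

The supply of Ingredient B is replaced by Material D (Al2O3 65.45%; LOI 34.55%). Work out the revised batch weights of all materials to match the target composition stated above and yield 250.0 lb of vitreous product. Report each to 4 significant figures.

Every computation runs at exact precision at each step; the intermediate values are printed, rounded to four significant digits, across the worked steps — a single rounding produces each reported figure — all derived quantities are recomputed from the weighed amounts for 250.0 lb of glass at exact precision (yield, the three compositions, LOI, totals, net glass mass) as given in question or answer.
Oxide mass targets, per 250.0 lb vitreous product:
  SiO2: 83.87% × 250.0 = 209.7 lb
  Al2O3: 8.502% × 250.0 = 21.26 lb
  Li2O: 7.629% × 250.0 = 19.07 lb
A balance pass over the oxides, given the weights on record, on the stated basis (delivered sums recover each target given rounding of the digits):
  SiO2: 210.7·0.9950 = 209.6 lb (target 209.7 lb)
  Al2O3: 210.7·0.003000 + 31.51·0.6545 = 21.26 lb (target 21.26 lb)
  Li2O: 47.59·0.4008 = 19.07 lb (target 19.07 lb)
Consistency of the glass mass: batch total minus LOI = 250.0 lb (the targets, summed, come to 250.0 lb; the stated basis being 250.0 lb — differing by rounding only).
Summing the batch: Σ batch = 289.8 lb; ignition loss, Σ(batch × LOI) = 39.82 lb; the yield ratio, glass ÷ batch: 86.26%.

Revised batch per 250.0 lb vitreous product:
  Material A: 210.7 lb
  Material D: 31.51 lb
  Raw C: 47.59 lb
Total batch = 289.8 lb; LOI loss = 39.82 lb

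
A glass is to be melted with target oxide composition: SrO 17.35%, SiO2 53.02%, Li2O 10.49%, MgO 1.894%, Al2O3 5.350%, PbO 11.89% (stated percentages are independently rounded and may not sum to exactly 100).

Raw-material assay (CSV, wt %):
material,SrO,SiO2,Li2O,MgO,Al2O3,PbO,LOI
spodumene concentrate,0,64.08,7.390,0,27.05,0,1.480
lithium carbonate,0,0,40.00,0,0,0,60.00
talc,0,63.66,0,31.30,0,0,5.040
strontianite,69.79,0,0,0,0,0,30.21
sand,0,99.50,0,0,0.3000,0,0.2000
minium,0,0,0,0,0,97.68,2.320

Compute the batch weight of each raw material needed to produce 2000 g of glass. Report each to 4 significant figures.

Batch per 2000 g glass:
  spodumene concentrate: 387.4 g
  lithium carbonate: 452.9 g
  talc: 121.0 g
  strontianite: 497.2 g
  sand: 738.8 g
  minium: 243.4 g
Total batch = 2441 g; LOI loss = 440.9 g; yield = 81.94%

Full precision is held in every operation. Mid-chain values are rounded off to 4 significant figures when displayed — every reported result is rounded only once. The derived quantities, including LOI, six oxide percentages, the totals, yield, glass mass, are computed from the weighed amounts for 2000 g of glass in exact precision, as set out in question or answer.
Oxide-by-oxide targets in 2000 g glass:
  SrO: 17.35% × 2000 = 347.0 g
  SiO2: 53.02% × 2000 = 1060 g
  Li2O: 10.49% × 2000 = 209.8 g
  MgO: 1.894% × 2000 = 37.88 g
  Al2O3: 5.350% × 2000 = 107.0 g
  PbO: 11.89% × 2000 = 237.8 g
A balance pass over the oxides, applying the batch weights above, against the basis in use (sum by sum, the targets are met modulo rounding of the values):
  SrO: 497.2·0.6979 = 347.0 g (target 347.0 g)
  SiO2: 387.4·0.6408 + 121.0·0.6366 + 738.8·0.9950 = 1060 g (target 1060 g)
  Li2O: 387.4·0.07390 + 452.9·0.4000 = 209.8 g (target 209.8 g)
  MgO: 121.0·0.3130 = 37.87 g (target 37.88 g)
  Al2O3: 387.4·0.2705 + 738.8·0.003000 = 107.0 g (target 107.0 g)
  PbO: 243.4·0.9768 = 237.8 g (target 237.8 g)
Consistency of the glass mass: Σ batch − LOI loss = 2000 g (the targets, summed, come to 2000 g; stated basis 2000 g — any gap is answer rounding).
Batch total: Σ batch = 2441 g; LOI removed, Σ of batch·LOI: 440.9 g; the yield ratio, glass ÷ batch: 81.94%.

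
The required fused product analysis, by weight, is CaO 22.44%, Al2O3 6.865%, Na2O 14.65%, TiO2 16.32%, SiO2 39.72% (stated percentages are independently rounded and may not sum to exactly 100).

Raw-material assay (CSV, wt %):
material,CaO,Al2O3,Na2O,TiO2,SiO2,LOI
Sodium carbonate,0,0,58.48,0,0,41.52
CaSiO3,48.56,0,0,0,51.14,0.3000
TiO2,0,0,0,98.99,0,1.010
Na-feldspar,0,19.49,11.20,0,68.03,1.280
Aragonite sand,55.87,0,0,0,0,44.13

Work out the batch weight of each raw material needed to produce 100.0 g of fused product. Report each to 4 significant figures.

In-progress results are displayed (rounded to 4 significant digits) between the steps; every computation keeps exact precision at each step. Each reported value carries a single rounding. All derived quantities, including the yield, net glass mass, ignition loss, the five compositions, the totals, are computed from the weighed amounts on 100.0 g of glass at full float precision exactly as printed in the problem or answer text.
Per-oxide target masses for 100.0 g fused product:
  CaO: 22.44% × 100.0 = 22.44 g
  Al2O3: 6.865% × 100.0 = 6.865 g
  Na2O: 14.65% × 100.0 = 14.65 g
  TiO2: 16.32% × 100.0 = 16.32 g
  SiO2: 39.72% × 100.0 = 39.72 g
Checking each oxide sum applying the batch weights above, for the quoted basis mass (summed amounts equal target values once rounding is allowed for):
  CaO: 30.81·0.4856 + 13.38·0.5587 = 22.44 g (target 22.44 g)
  Al2O3: 35.22·0.1949 = 6.864 g (target 6.865 g)
  Na2O: 18.31·0.5848 + 35.22·0.1120 = 14.65 g (target 14.65 g)
  TiO2: 16.49·0.9899 = 16.32 g (target 16.32 g)
  SiO2: 30.81·0.5114 + 35.22·0.6803 = 39.72 g (target 39.72 g)
Consistency of the glass mass: whole batch net of LOI = 99.99 g (targets for the oxides total 100.0 g; the stated basis being 100.0 g — any gap is answer rounding).
Batch grand total — Σ batch = 114.2 g; LOI loss = Σ batch·LOI = 14.22 g; yield = glass ÷ total batch = 87.55%.

Batch per 100.0 g fused product:
  Sodium carbonate: 18.31 g
  CaSiO3: 30.81 g
  TiO2: 16.49 g
  Na-feldspar: 35.22 g
  Aragonite sand: 13.38 g
Total batch = 114.2 g; LOI loss = 14.22 g; yield = 87.55%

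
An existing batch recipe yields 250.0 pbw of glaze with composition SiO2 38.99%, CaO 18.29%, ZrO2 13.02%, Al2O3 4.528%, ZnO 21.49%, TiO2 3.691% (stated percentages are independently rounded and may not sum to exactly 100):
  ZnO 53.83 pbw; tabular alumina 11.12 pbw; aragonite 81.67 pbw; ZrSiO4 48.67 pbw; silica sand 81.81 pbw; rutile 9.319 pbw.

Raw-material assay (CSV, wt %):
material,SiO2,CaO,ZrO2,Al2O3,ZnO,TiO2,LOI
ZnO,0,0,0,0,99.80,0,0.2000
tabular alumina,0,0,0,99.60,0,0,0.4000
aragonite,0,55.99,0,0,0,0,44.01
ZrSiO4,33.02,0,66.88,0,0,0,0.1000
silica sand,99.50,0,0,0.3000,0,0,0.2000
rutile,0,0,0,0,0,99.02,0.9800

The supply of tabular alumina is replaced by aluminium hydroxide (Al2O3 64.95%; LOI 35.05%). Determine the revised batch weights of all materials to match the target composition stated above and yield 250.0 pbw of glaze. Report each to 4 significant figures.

All internal work holds full float precision at all times — values along the way are displayed, with 4-significant-figure rounding, within the worked lines; each reported figure takes a single rounding; the derived quantities (yield, ignition loss, the six compositions, net glass mass, the totals) are carried starting from the weights on 250.0 pbw of glass in full float precision precisely as stated by problem or answer.
The oxide mass targets at 250.0 pbw glaze:
  SiO2: 38.99% × 250.0 = 97.48 pbw
  CaO: 18.29% × 250.0 = 45.72 pbw
  ZrO2: 13.02% × 250.0 = 32.55 pbw
  Al2O3: 4.528% × 250.0 = 11.32 pbw
  ZnO: 21.49% × 250.0 = 53.72 pbw
  TiO2: 3.691% × 250.0 = 9.228 pbw
Checking each oxide sum applying the batch weights above, per the basis as stated (target by target, the sums agree up to rounding of the answer):
  SiO2: 48.67·0.3302 + 81.81·0.9950 = 97.47 pbw (target 97.48 pbw)
  CaO: 81.67·0.5599 = 45.73 pbw (target 45.72 pbw)
  ZrO2: 48.67·0.6688 = 32.55 pbw (target 32.55 pbw)
  Al2O3: 17.05·0.6495 + 81.81·0.003000 = 11.32 pbw (target 11.32 pbw)
  ZnO: 53.83·0.9980 = 53.72 pbw (target 53.72 pbw)
  TiO2: 9.319·0.9902 = 9.228 pbw (target 9.228 pbw)
The glass-mass cross-check: net batch after ignition = 250.0 pbw (oxide target masses add up to 250.0 pbw; against the stated basis, 250.0 pbw — a pure rounding effect).
Adding the batch up: Σ batch = 292.3 pbw; loss to ignition Σ batch·LOI = 42.33 pbw; glass ÷ batch gives a yield of 85.52%.

Revised batch per 250.0 pbw glaze:
  ZnO: 53.83 pbw
  aluminium hydroxide: 17.05 pbw
  aragonite: 81.67 pbw
  ZrSiO4: 48.67 pbw
  silica sand: 81.81 pbw
  rutile: 9.319 pbw
Total batch = 292.3 pbw; LOI loss = 42.33 pbw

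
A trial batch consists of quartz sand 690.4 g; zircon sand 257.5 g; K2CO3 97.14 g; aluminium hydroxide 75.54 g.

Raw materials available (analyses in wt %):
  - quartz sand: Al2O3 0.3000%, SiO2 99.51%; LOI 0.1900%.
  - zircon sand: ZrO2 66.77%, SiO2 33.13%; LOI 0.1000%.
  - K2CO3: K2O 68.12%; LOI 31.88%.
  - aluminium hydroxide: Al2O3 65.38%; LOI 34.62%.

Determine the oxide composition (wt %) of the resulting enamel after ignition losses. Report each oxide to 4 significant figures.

Glass mass = 1062 g (batch 1121 − LOI 58.69).
Composition: ZrO2 16.19%, Al2O3 4.846%, SiO2 72.73%, K2O 6.232%

Values along the way are shown with 4-significant-figure rounding alongside each step — all internal work keeps full float precision at every stage. Each reported value carries a single rounding — derived quantities (totals, net glass mass, LOI, the yield, the four compositions) are carried at full float precision from the weighed amounts per 1062 g of glass as given in the problem or answer text.
Oxide masses out of the charge:
  ZrO2: 257.5·0.6677 = 171.9 g
  Al2O3: 690.4·0.003000 + 75.54·0.6538 = 51.46 g
  SiO2: 690.4·0.9951 + 257.5·0.3313 = 772.3 g
  K2O: 97.14·0.6812 = 66.17 g
LOI: 690.4·0.001900 + 257.5·0.001000 + 97.14·0.3188 + 75.54·0.3462 = 58.69 g
Resulting glass, batch − LOI: 1121 − 58.69 = 1062 g (consistent with Σ oxide mass)
oxide / glass × 100 gives the wt %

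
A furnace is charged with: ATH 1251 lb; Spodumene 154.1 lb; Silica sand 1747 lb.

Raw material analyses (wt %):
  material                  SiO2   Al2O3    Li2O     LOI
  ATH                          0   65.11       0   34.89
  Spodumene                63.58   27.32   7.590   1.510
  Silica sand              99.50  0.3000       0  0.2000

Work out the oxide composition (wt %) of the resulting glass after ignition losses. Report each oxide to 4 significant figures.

Each numeric step keeps exact precision through every step — the intermediate values are displayed (rounded to 4 significant figures) on the page. Each reported value takes exactly one rounding; the derived quantities are re-derived in exact precision (net glass mass, the yield, ignition loss, the totals, three oxide percentages) from the batch weights for 2710 lb of glass as they appear in the problem or answer text.
Per-oxide mass from batch:
  SiO2: 154.1·0.6358 + 1747·0.9950 = 1836 lb
  Al2O3: 1251·0.6511 + 154.1·0.2732 + 1747·0.003000 = 861.9 lb
  Li2O: 154.1·0.07590 = 11.70 lb
LOI: 1251·0.3489 + 154.1·0.01510 + 1747·0.002000 = 442.3 lb
Resulting glass, batch − LOI: 3152 − 442.3 = 2710 lb (consistent with Σ oxide mass)
oxide / glass × 100 gives the wt %

Glass mass = 2710 lb (batch 3152 − LOI 442.3).
Composition: SiO2 67.76%, Al2O3 31.81%, Li2O 0.4316%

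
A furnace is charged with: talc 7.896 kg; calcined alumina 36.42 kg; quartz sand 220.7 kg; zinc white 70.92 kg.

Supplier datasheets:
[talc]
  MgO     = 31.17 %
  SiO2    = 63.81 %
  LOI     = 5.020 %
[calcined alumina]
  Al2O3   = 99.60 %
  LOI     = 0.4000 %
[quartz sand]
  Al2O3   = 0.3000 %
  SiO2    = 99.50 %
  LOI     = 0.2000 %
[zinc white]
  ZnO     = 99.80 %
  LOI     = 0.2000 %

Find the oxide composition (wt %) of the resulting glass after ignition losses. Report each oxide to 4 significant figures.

In-progress results appear rounded to 4 significant figures on the page — each numeric step maintains full precision through the solve — exactly one rounding lands on every reported figure. The derived quantities, including four oxide percentages, totals, the yield, glass mass, LOI, are computed from the weighed amounts for 334.8 kg of glass at exact precision as given in either problem or answer.
What the batch supplies per oxide:
  Al2O3: 36.42·0.9960 + 220.7·0.003000 = 36.94 kg
  MgO: 7.896·0.3117 = 2.461 kg
  SiO2: 7.896·0.6381 + 220.7·0.9950 = 224.6 kg
  ZnO: 70.92·0.9980 = 70.78 kg
LOI: 7.896·0.05020 + 36.42·0.004000 + 220.7·0.002000 + 70.92·0.002000 = 1.125 kg
Net of LOI, the glass mass = 335.9 − 1.125 = 334.8 kg (consistent with Σ oxide mass)
wt %: oxide over glass, times 100

Glass mass = 334.8 kg (batch 335.9 − LOI 1.125).
Composition: Al2O3 11.03%, MgO 0.7351%, SiO2 67.09%, ZnO 21.14%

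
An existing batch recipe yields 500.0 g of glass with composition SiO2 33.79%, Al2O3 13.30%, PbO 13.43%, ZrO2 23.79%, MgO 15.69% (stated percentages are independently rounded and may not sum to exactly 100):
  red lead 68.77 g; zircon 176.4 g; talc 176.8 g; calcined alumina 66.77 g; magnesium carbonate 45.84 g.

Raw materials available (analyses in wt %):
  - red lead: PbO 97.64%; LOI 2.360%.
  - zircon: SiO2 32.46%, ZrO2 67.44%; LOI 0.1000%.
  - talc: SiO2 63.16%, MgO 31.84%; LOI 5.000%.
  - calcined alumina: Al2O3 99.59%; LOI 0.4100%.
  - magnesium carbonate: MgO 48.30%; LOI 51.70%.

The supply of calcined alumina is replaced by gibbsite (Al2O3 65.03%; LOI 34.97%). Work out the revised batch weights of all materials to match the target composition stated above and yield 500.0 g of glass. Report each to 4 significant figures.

Revised batch per 500.0 g glass:
  red lead: 68.77 g
  zircon: 176.4 g
  talc: 176.8 g
  gibbsite: 102.3 g
  magnesium carbonate: 45.84 g
Total batch = 570.1 g; LOI loss = 70.11 g

In-progress results are shown, with 4-significant-figure rounding, as written — all internal work maintains full float precision at all times — each reported number undergoes a single rounding — all derived quantities are computed in full precision (net glass mass, yield, the five compositions, the totals, LOI) from the weighed amounts per 500.0 g of glass as written in the problem or answer text.
The oxide mass targets at 500.0 g glass:
  SiO2: 33.79% × 500.0 = 169.0 g
  Al2O3: 13.30% × 500.0 = 66.50 g
  PbO: 13.43% × 500.0 = 67.15 g
  ZrO2: 23.79% × 500.0 = 119.0 g
  MgO: 15.69% × 500.0 = 78.45 g
Sums-versus-targets review with the batch weights as given, for the quoted basis mass (every target is met by its sum up to rounding of the answer):
  SiO2: 176.4·0.3246 + 176.8·0.6316 = 168.9 g (target 169.0 g)
  Al2O3: 102.3·0.6503 = 66.53 g (target 66.50 g)
  PbO: 68.77·0.9764 = 67.15 g (target 67.15 g)
  ZrO2: 176.4·0.6744 = 119.0 g (target 119.0 g)
  MgO: 176.8·0.3184 + 45.84·0.4830 = 78.43 g (target 78.45 g)
Glass mass check: batch total minus LOI = 500.0 g (oxide target masses add up to 500.0 g; basis as stated: 500.0 g — differing by rounding only).
Batch total: Σ batch = 570.1 g; Σ batch·LOI gives LOI loss = 70.11 g; yield: glass divided by total = 87.70%.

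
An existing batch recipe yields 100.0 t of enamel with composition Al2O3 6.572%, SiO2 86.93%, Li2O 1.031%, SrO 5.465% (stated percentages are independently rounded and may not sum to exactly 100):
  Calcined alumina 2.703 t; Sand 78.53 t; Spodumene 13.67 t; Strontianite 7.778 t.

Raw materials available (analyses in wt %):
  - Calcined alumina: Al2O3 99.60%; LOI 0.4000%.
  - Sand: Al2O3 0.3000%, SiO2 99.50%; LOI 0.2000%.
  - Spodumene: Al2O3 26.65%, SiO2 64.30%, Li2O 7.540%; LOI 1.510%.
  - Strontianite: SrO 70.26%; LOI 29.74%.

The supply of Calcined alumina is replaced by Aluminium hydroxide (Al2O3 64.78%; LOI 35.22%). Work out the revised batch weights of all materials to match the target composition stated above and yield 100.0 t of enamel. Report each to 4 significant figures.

All arithmetic keeps full float precision through the solve — values along the way are displayed, with 4-significant-figure rounding, in the working — exactly one rounding goes into every reported figure — the derived quantities, which include the four compositions, yield, the totals, glass mass, ignition loss, are carried in exact precision, as quoted within the problem or answer text, from the batch weights at 100.0 t of glass.
Per-oxide target masses for 100.0 t enamel:
  Al2O3: 6.572% × 100.0 = 6.572 t
  SiO2: 86.93% × 100.0 = 86.93 t
  Li2O: 1.031% × 100.0 = 1.031 t
  SrO: 5.465% × 100.0 = 5.465 t
Balance tally, oxide-wise, applying the batch weights above, at the basis given (each sum matches its target mass modulo rounding of the values):
  Al2O3: 4.156·0.6478 + 78.53·0.003000 + 13.67·0.2665 = 6.571 t (target 6.572 t)
  SiO2: 78.53·0.9950 + 13.67·0.6430 = 86.93 t (target 86.93 t)
  Li2O: 13.67·0.07540 = 1.031 t (target 1.031 t)
  SrO: 7.778·0.7026 = 5.465 t (target 5.465 t)
Mass balance on the glass: batch Σ − ignition loss = 99.99 t (summing oxide targets gives 100.0 t; with the basis standing at 100.0 t — differing by rounding only).
Whole-batch sum: Σ batch = 104.1 t; LOI removed, Σ of batch·LOI: 4.140 t; yield, glass over the total, = 96.02%.

Revised batch per 100.0 t enamel:
  Aluminium hydroxide: 4.156 t
  Sand: 78.53 t
  Spodumene: 13.67 t
  Strontianite: 7.778 t
Total batch = 104.1 t; LOI loss = 4.140 t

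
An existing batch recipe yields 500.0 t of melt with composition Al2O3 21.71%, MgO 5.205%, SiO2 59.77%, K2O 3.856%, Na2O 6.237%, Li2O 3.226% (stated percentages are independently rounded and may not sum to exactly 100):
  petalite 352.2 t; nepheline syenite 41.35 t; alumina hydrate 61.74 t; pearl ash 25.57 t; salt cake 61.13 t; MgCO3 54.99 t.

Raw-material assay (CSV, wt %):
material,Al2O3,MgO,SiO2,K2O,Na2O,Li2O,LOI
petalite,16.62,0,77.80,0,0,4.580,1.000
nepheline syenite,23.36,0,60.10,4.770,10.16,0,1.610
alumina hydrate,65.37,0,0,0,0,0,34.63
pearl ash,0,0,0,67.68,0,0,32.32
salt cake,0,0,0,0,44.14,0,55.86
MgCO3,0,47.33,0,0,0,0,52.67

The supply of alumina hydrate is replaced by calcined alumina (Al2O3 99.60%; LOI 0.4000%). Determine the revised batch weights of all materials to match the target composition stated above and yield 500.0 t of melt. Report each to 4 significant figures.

Revised batch per 500.0 t melt:
  petalite: 352.2 t
  nepheline syenite: 41.35 t
  calcined alumina: 40.52 t
  pearl ash: 25.57 t
  salt cake: 61.13 t
  MgCO3: 54.99 t
Total batch = 575.8 t; LOI loss = 75.72 t

Each numeric step holds exact precision all the way through — working values are displayed (rounded to 4 significant digits) within the worked lines; every reported figure carries a single rounding — all derived quantities are rebuilt from the batch weights on 500.0 t of glass in full float precision (yield, six oxide percentages, totals, net glass mass, LOI), exactly as printed in the problem or answer text.
Oxide mass targets, per 500.0 t melt:
  Al2O3: 21.71% × 500.0 = 108.6 t
  MgO: 5.205% × 500.0 = 26.02 t
  SiO2: 59.77% × 500.0 = 298.8 t
  K2O: 3.856% × 500.0 = 19.28 t
  Na2O: 6.237% × 500.0 = 31.18 t
  Li2O: 3.226% × 500.0 = 16.13 t
Balance tally, oxide-wise, given the weights on record, on the stated basis (oxide sums agree with the targets given rounding of the digits):
  Al2O3: 352.2·0.1662 + 41.35·0.2336 + 40.52·0.9960 = 108.6 t (target 108.6 t)
  MgO: 54.99·0.4733 = 26.03 t (target 26.02 t)
  SiO2: 352.2·0.7780 + 41.35·0.6010 = 298.9 t (target 298.8 t)
  K2O: 41.35·0.04770 + 25.57·0.6768 = 19.28 t (target 19.28 t)
  Na2O: 41.35·0.1016 + 61.13·0.4414 = 31.18 t (target 31.18 t)
  Li2O: 352.2·0.04580 = 16.13 t (target 16.13 t)
Glass-mass sanity pass: net batch after ignition = 500.0 t (the targets, summed, come to 500.0 t; stated basis 500.0 t — a pure rounding effect).
Adding the batch up: Σ batch = 575.8 t; LOI removed, Σ of batch·LOI: 75.72 t; glass ÷ batch gives a yield of 86.85%.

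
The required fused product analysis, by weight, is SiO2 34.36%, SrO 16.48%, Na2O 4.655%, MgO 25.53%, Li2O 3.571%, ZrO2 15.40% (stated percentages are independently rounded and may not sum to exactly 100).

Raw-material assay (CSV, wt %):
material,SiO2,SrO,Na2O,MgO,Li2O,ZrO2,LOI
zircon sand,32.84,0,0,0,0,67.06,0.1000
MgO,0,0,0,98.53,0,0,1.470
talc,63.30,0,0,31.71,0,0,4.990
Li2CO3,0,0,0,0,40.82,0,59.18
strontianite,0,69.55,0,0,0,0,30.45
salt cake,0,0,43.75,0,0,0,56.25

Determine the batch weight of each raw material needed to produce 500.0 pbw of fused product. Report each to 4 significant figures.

Batch per 500.0 pbw fused product:
  zircon sand: 114.8 pbw
  MgO: 61.38 pbw
  talc: 211.8 pbw
  Li2CO3: 43.74 pbw
  strontianite: 118.5 pbw
  salt cake: 53.20 pbw
Total batch = 603.4 pbw; LOI loss = 103.5 pbw; yield = 82.85%

Intermediates appear, rounded to four significant digits, between the steps; each numeric step keeps full precision end to end. A single rounding yields each reported number — derived quantities (LOI, net glass mass, yield, totals, six oxide percentages) are re-derived using the weight values at 500.0 pbw of glass in full precision exactly as printed in either problem or answer.
Oxide-by-oxide targets in 500.0 pbw fused product:
  SiO2: 34.36% × 500.0 = 171.8 pbw
  SrO: 16.48% × 500.0 = 82.40 pbw
  Na2O: 4.655% × 500.0 = 23.28 pbw
  MgO: 25.53% × 500.0 = 127.6 pbw
  Li2O: 3.571% × 500.0 = 17.86 pbw
  ZrO2: 15.40% × 500.0 = 77.00 pbw
Mass-balance tally per oxide per the reported batch figures, on the stated basis (delivered sums recover each target modulo rounding of the values):
  SiO2: 114.8·0.3284 + 211.8·0.6330 = 171.8 pbw (target 171.8 pbw)
  SrO: 118.5·0.6955 = 82.42 pbw (target 82.40 pbw)
  Na2O: 53.20·0.4375 = 23.28 pbw (target 23.28 pbw)
  MgO: 61.38·0.9853 + 211.8·0.3171 = 127.6 pbw (target 127.6 pbw)
  Li2O: 43.74·0.4082 = 17.85 pbw (target 17.86 pbw)
  ZrO2: 114.8·0.6706 = 76.98 pbw (target 77.00 pbw)
Consistency of the glass mass: Σ batch − LOI loss = 499.9 pbw (the Σ of target masses is 500.0 pbw; stated basis 500.0 pbw — deltas are rounding alone).
Total batch = Σ batch = 603.4 pbw; loss to ignition Σ batch·LOI = 103.5 pbw; yield, glass over the total, = 82.85%.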